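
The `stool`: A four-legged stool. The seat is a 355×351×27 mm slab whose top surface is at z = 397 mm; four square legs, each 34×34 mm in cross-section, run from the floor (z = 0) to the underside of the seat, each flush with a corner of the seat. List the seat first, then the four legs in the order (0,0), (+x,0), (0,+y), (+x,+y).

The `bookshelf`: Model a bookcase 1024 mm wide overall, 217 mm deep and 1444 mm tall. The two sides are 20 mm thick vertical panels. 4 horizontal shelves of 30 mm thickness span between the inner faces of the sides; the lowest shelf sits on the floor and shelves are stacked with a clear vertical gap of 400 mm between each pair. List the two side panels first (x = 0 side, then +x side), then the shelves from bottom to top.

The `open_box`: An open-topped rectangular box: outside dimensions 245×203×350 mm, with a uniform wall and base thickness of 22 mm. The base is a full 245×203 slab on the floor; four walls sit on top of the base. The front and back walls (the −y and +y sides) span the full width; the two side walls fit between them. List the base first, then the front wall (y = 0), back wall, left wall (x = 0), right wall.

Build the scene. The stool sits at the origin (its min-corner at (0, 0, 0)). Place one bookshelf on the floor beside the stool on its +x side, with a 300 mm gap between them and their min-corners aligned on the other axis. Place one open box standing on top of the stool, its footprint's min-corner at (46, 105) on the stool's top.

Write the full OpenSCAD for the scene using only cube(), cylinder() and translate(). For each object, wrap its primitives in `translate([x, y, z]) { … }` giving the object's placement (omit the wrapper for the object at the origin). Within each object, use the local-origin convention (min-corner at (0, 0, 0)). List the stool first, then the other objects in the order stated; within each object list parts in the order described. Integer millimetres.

translate([0, 0, 370]) cube([355, 351, 27]);
cube([34, 34, 370]);
translate([321, 0, 0]) cube([34, 34, 370]);
translate([0, 317, 0]) cube([34, 34, 370]);
translate([321, 317, 0]) cube([34, 34, 370]);
translate([655, 0, 0]) {
  cube([20, 217, 1444]);
  translate([1004, 0, 0]) cube([20, 217, 1444]);
  translate([20, 0, 0]) cube([984, 217, 30]);
  translate([20, 0, 430]) cube([984, 217, 30]);
  translate([20, 0, 860]) cube([984, 217, 30]);
  translate([20, 0, 1290]) cube([984, 217, 30]);
}
translate([46, 105, 397]) {
  cube([245, 203, 22]);
  translate([0, 0, 22]) cube([245, 22, 328]);
  translate([0, 181, 22]) cube([245, 22, 328]);
  translate([0, 22, 22]) cube([22, 159, 328]);
  translate([223, 22, 22]) cube([22, 159, 328]);
}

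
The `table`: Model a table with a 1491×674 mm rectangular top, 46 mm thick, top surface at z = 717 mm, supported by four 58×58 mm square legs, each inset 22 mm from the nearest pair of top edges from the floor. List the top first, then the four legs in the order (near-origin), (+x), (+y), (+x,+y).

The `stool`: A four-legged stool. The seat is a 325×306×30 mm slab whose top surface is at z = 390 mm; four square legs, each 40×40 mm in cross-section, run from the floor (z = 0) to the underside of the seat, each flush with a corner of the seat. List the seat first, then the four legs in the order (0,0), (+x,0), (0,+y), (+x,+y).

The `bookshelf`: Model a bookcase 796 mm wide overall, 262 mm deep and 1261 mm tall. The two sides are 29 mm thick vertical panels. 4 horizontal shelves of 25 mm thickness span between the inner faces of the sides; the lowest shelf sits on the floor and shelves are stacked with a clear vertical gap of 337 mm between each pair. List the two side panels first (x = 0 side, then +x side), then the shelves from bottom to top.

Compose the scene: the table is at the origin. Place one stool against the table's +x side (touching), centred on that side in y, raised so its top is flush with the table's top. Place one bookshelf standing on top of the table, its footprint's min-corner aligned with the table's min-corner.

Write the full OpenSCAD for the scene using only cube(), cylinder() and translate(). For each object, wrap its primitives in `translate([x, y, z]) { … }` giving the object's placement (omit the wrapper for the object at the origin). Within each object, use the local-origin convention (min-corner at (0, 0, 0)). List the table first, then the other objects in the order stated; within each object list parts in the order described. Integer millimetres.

translate([0, 0, 671]) cube([1491, 674, 46]);
translate([22, 22, 0]) cube([58, 58, 671]);
translate([1411, 22, 0]) cube([58, 58, 671]);
translate([22, 594, 0]) cube([58, 58, 671]);
translate([1411, 594, 0]) cube([58, 58, 671]);
translate([1491, 184, 327]) {
  translate([0, 0, 360]) cube([325, 306, 30]);
  cube([40, 40, 360]);
  translate([285, 0, 0]) cube([40, 40, 360]);
  translate([0, 266, 0]) cube([40, 40, 360]);
  translate([285, 266, 0]) cube([40, 40, 360]);
}
translate([0, 0, 717]) {
  cube([29, 262, 1261]);
  translate([767, 0, 0]) cube([29, 262, 1261]);
  translate([29, 0, 0]) cube([738, 262, 25]);
  translate([29, 0, 362]) cube([738, 262, 25]);
  translate([29, 0, 724]) cube([738, 262, 25]);
  translate([29, 0, 1086]) cube([738, 262, 25]);
}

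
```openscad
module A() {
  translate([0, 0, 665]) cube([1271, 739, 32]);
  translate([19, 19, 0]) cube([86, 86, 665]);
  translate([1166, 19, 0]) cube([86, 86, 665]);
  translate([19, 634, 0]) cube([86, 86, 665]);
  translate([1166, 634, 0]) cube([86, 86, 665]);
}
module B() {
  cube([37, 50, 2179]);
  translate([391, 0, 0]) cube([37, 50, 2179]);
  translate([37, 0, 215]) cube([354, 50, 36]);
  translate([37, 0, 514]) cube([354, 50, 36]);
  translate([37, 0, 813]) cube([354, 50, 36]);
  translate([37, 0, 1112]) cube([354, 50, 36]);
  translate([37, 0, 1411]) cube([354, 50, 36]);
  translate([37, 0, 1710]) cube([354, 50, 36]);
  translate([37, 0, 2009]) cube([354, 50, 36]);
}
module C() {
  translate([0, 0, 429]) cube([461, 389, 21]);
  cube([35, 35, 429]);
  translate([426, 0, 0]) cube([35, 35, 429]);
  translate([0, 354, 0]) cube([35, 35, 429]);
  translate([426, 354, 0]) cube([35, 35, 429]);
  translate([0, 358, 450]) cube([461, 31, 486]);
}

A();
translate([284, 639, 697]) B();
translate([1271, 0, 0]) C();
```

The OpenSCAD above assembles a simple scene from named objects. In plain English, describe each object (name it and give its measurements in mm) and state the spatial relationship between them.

A is a table with a 1271×739 mm rectangular top, 32 mm thick, top surface at z = 697 mm, supported by four 86×86 mm square legs, each inset 19 mm from the nearest pair of top edges, running from the floor.

B is a straight ladder. Two 37×50 mm vertical rails, 2179 mm tall, stand 428 mm apart (outside-to-outside) with their front faces coplanar on the −y side. 7 rungs, each 50 mm deep and 36 mm tall, span between the inner faces of the rails, front faces flush with the rails. The lowest rung's underside is at z = 215 mm and rungs are spaced 299 mm apart (underside to underside).

C is a chair. The seat is a 461×389×21 mm slab with its top at z = 450 mm, on four 35×35 mm corner legs (flush with the seat edges, standing on z = 0). A flat backrest 31 mm thick, 486 mm tall, spans the full seat width and rises from the seat top along its +y edge, rear face flush with the rear of the seat.

The ladder is on top of the table. The chair is against the table's +x side, with their −y faces flush.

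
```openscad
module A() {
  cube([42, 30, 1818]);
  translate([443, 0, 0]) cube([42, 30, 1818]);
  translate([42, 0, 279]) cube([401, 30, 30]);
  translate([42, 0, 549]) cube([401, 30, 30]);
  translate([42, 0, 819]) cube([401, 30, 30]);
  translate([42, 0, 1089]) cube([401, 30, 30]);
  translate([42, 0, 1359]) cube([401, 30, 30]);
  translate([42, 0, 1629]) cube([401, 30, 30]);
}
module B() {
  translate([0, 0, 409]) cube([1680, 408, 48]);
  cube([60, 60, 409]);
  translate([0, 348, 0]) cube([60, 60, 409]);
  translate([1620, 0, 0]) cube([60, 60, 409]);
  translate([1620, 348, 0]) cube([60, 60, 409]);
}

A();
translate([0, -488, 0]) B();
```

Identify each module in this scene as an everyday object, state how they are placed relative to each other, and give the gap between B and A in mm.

A is a ladder. B is a bench. The bench is on the floor beside the ladder on its −y side. The gap between the bench and the ladder is 80 mm.

The bench's nearest face is 80 mm from the ladder's −y face.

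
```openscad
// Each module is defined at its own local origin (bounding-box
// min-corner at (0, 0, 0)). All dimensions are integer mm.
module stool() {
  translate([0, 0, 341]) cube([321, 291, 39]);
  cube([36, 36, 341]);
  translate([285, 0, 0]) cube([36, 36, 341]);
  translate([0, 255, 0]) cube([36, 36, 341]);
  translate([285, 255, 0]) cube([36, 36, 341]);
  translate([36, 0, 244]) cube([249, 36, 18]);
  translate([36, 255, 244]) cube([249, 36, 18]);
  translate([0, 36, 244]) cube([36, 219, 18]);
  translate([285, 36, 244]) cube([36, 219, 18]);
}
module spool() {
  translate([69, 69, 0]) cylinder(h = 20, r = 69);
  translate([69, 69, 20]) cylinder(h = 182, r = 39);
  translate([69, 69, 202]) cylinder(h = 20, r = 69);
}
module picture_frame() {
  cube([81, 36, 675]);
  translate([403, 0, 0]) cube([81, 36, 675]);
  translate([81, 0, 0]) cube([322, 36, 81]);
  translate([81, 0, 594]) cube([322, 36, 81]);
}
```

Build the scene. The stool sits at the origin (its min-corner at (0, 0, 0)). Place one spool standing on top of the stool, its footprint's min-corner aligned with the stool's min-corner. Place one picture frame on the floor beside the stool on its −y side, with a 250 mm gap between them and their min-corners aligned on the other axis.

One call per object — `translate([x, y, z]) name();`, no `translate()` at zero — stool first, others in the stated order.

stool();
translate([0, 0, 380]) spool();
translate([0, -286, 0]) picture_frame();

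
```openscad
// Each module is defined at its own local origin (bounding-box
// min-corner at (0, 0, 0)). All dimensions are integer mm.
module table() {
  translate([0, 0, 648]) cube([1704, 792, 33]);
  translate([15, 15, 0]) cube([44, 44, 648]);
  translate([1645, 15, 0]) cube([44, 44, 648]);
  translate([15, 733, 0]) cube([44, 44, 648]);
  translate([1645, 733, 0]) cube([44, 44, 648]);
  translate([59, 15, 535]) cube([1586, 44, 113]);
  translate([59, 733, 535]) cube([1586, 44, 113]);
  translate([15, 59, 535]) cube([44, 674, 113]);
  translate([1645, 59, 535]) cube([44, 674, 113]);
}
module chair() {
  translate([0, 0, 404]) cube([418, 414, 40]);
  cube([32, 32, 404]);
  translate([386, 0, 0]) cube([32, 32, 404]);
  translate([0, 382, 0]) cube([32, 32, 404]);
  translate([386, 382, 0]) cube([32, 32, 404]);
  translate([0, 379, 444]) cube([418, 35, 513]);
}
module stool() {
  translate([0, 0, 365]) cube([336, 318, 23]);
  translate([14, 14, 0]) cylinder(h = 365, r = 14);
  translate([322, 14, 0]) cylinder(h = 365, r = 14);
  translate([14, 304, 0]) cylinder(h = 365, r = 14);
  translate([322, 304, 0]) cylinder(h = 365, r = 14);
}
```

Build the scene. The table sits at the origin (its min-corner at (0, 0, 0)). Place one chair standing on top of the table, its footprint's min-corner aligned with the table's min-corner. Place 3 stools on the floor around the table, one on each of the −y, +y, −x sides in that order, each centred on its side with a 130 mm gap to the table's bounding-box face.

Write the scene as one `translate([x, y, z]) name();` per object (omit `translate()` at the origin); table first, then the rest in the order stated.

table();
translate([0, 0, 681]) chair();
translate([684, -448, 0]) stool();
translate([684, 922, 0]) stool();
translate([-466, 237, 0]) stool();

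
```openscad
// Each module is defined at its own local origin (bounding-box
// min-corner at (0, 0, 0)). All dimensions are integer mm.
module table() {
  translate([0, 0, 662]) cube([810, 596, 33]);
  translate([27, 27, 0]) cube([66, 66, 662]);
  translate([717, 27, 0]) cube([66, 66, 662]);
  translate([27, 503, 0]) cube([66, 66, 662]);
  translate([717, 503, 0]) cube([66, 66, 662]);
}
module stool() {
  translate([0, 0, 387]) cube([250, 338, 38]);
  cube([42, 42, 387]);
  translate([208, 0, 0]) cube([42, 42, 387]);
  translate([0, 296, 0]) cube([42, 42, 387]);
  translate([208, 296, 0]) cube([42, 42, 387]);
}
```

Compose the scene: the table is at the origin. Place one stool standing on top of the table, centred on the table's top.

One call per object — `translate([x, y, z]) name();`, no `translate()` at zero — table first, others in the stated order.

table();
translate([280, 129, 695]) stool();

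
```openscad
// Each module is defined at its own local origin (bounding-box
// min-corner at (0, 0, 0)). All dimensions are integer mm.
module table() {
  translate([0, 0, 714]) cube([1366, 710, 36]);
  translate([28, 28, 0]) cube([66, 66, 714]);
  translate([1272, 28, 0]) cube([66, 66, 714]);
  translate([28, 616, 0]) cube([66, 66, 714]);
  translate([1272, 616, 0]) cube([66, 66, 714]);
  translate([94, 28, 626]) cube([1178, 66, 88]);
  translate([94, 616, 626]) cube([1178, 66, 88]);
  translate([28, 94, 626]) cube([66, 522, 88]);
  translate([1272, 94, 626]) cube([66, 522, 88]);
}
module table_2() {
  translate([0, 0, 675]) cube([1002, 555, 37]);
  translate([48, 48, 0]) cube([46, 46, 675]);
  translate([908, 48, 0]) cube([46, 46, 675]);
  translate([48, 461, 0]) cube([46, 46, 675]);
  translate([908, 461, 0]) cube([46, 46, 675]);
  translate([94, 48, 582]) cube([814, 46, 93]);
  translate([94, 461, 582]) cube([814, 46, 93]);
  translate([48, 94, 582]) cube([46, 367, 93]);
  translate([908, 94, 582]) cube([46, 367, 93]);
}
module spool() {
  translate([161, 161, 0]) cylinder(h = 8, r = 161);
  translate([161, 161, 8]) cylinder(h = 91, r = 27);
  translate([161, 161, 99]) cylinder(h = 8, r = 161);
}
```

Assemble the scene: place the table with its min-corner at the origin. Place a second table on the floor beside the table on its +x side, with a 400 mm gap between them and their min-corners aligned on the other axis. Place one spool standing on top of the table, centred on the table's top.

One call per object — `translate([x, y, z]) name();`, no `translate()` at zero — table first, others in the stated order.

table();
translate([1766, 0, 0]) table_2();
translate([522, 194, 750]) spool();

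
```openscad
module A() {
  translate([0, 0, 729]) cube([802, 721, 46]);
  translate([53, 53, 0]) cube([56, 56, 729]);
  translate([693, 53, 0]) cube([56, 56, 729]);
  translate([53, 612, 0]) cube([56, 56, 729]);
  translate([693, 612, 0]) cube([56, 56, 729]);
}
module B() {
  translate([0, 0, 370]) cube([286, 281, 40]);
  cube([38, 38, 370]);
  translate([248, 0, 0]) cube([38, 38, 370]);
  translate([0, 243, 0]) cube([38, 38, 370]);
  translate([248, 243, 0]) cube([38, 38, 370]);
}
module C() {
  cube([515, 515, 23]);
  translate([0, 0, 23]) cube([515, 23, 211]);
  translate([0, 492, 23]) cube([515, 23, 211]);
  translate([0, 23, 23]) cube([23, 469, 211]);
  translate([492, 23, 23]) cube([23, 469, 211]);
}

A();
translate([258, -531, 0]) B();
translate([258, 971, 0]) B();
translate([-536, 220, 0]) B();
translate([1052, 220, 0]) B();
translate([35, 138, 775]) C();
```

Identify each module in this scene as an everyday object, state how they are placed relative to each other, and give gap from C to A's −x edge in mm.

The open box's min-x is at 35; the table's min-x is 0; gap = 35 mm.

A is a table. B is a stool. C is an open box. Four stools sit around the table at the −y, +y, −x, +x sides. The open box is on top of the table. The gap from the open box to the table's −x edge is 35 mm.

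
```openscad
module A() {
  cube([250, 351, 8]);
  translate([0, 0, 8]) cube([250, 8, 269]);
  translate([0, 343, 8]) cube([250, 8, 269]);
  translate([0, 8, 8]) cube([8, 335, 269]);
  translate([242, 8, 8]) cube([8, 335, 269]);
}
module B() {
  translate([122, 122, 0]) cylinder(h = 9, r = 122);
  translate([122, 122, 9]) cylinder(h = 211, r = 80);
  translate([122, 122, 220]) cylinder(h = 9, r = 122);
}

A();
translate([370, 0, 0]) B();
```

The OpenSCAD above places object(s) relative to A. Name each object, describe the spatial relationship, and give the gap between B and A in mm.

A is an open box. B is a spool. The spool is on the floor beside the open box on its +x side. The gap between the spool and the open box is 120 mm.

The spool's nearest face is 120 mm from the open box's +x face.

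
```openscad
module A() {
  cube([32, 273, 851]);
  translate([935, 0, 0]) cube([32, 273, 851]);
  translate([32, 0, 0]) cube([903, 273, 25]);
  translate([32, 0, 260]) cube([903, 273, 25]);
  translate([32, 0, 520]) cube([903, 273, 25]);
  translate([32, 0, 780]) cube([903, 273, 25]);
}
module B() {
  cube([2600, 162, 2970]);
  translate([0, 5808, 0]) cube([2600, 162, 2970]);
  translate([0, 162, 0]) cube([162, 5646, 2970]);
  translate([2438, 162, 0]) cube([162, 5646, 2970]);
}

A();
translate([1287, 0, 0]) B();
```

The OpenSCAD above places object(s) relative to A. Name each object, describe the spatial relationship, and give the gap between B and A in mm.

A is a bookshelf. B is a house frame. The house frame is on the floor beside the bookshelf on its +x side. The gap between the house frame and the bookshelf is 320 mm.

The house frame's nearest face is 320 mm from the bookshelf's +x face.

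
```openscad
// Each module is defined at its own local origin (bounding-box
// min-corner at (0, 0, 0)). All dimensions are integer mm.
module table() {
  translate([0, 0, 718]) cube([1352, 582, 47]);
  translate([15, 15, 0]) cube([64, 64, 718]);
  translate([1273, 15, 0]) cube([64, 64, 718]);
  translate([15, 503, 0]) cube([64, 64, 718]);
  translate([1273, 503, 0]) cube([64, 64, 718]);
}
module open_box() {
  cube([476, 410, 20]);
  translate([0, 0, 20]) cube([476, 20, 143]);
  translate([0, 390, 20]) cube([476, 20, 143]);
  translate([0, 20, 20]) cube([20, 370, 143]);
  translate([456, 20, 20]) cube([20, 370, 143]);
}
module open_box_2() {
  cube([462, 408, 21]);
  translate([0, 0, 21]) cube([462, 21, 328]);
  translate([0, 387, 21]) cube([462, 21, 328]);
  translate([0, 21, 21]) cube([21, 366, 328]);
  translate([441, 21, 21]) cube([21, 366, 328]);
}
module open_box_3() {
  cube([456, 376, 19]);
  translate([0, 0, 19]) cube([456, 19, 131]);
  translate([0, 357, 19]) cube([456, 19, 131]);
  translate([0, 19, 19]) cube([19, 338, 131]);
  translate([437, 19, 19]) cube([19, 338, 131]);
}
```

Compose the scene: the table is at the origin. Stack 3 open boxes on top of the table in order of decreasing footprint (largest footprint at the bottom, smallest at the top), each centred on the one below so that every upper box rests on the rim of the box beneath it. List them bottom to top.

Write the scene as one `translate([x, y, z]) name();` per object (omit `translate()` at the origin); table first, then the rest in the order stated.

table();
translate([438, 86, 765]) open_box();
translate([445, 87, 928]) open_box_2();
translate([448, 103, 1277]) open_box_3();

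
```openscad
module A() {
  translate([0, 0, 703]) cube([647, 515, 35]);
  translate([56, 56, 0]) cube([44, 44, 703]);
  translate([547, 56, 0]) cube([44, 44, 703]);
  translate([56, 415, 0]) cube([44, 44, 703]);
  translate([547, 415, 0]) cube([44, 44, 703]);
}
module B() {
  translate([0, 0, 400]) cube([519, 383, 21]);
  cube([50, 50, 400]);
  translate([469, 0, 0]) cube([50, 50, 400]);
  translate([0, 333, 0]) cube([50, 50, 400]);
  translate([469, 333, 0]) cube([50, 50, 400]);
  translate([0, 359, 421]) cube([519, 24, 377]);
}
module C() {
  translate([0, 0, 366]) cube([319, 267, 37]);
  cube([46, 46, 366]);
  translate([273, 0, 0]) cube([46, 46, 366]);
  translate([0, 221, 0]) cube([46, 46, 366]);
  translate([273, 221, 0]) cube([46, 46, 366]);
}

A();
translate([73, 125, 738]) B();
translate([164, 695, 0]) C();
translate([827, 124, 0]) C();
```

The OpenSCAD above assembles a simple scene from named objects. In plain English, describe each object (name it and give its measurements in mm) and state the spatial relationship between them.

A is a table with a 647×515 mm rectangular top, 35 mm thick, top surface at z = 738 mm, supported by four 44×44 mm square legs, each inset 56 mm from the nearest pair of top edges, running from the floor.

B is a chair: 519×383 mm seat, 21 mm thick, top at z = 421 mm, on four 50 mm square corner legs flush with the seat edges. A 24 mm thick backrest slab spans the full seat width, extending 377 mm above the seat top, its back face flush with the seat's +y edge.

C is a four-legged stool. The seat is a 319×267×37 mm slab whose top surface is at z = 403 mm; four square legs, each 46×46 mm in cross-section, run from the floor (z = 0) to the underside of the seat, each flush with a corner of the seat.

The chair is on top of the table. Two stools sit around the table at the +y, +x sides.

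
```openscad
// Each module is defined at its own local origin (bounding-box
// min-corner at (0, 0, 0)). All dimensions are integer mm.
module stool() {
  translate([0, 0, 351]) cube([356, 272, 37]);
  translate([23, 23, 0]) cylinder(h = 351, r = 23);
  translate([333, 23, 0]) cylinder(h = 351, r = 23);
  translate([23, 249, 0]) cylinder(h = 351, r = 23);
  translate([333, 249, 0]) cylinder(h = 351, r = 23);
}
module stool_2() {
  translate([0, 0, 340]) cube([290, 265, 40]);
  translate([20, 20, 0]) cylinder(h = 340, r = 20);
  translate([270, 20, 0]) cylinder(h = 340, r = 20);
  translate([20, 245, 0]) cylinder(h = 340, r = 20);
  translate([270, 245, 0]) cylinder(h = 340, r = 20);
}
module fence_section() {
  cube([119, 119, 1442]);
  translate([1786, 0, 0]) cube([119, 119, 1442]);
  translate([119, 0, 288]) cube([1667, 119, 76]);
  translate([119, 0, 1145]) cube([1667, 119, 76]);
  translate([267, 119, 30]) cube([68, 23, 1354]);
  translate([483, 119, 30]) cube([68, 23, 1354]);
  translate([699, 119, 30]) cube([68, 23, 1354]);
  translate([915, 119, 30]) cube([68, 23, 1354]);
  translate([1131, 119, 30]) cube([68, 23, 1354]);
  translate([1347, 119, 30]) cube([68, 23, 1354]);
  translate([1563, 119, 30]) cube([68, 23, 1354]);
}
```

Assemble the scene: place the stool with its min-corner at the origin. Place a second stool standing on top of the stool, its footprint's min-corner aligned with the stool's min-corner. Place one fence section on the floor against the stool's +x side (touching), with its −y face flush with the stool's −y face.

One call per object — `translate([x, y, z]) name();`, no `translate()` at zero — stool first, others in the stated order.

stool();
translate([0, 0, 388]) stool_2();
translate([356, 0, 0]) fence_section();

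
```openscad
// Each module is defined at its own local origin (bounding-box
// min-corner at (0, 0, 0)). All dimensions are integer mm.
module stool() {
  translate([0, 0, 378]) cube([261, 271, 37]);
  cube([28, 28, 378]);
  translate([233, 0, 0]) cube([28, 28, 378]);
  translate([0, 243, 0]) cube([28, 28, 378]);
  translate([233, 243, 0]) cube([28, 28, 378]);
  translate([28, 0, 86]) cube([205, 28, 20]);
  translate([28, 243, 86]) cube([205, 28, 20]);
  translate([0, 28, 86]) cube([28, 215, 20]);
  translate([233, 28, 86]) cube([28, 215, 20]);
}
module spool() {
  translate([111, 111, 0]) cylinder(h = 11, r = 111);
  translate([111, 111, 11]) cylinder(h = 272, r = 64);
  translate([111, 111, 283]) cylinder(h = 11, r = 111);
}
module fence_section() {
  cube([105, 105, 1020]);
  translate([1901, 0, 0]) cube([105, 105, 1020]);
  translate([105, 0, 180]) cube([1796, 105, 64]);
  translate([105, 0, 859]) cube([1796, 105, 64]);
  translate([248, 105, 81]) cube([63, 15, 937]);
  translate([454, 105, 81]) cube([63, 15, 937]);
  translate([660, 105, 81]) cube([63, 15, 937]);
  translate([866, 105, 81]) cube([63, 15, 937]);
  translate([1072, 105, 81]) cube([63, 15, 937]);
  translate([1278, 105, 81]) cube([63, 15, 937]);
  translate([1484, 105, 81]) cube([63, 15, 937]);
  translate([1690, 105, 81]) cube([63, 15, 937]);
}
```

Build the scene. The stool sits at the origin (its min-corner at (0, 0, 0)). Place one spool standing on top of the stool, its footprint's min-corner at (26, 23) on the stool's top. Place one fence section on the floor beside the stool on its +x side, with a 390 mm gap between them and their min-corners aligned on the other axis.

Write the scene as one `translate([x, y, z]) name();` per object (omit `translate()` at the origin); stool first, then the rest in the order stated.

stool();
translate([26, 23, 415]) spool();
translate([651, 0, 0]) fence_section();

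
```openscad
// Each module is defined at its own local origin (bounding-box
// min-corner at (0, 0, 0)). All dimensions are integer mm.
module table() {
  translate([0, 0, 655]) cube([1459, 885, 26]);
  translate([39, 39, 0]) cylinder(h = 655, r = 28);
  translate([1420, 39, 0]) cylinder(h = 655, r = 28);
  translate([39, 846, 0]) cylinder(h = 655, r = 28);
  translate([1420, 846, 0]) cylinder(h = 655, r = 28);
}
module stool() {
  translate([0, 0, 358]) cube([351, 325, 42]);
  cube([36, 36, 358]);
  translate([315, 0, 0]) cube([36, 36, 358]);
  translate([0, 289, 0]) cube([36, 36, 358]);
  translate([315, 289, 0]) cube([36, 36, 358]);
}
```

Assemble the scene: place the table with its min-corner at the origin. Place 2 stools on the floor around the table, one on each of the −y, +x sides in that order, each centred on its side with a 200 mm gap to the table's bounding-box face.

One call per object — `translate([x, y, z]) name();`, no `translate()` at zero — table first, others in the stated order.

table();
translate([554, -525, 0]) stool();
translate([1659, 280, 0]) stool();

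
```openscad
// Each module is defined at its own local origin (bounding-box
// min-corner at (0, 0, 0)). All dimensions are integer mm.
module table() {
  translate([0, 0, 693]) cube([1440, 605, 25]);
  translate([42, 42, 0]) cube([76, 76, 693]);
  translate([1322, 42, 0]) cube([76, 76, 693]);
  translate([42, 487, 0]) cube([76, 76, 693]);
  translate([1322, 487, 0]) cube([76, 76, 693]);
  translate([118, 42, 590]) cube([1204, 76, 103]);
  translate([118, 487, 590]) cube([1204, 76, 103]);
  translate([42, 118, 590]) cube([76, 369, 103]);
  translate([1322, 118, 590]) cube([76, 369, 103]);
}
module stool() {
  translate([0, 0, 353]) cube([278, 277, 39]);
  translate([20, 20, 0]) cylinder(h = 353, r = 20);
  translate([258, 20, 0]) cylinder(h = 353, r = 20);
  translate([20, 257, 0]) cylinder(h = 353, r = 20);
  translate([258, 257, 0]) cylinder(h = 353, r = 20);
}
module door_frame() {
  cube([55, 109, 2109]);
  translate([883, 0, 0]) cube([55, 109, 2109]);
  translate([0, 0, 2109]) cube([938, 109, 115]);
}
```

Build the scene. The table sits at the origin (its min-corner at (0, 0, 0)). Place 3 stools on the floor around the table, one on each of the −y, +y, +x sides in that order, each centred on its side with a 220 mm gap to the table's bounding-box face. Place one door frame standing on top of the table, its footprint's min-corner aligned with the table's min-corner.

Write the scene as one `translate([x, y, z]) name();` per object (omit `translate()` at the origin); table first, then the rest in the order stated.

table();
translate([581, -497, 0]) stool();
translate([581, 825, 0]) stool();
translate([1660, 164, 0]) stool();
translate([0, 0, 718]) door_frame();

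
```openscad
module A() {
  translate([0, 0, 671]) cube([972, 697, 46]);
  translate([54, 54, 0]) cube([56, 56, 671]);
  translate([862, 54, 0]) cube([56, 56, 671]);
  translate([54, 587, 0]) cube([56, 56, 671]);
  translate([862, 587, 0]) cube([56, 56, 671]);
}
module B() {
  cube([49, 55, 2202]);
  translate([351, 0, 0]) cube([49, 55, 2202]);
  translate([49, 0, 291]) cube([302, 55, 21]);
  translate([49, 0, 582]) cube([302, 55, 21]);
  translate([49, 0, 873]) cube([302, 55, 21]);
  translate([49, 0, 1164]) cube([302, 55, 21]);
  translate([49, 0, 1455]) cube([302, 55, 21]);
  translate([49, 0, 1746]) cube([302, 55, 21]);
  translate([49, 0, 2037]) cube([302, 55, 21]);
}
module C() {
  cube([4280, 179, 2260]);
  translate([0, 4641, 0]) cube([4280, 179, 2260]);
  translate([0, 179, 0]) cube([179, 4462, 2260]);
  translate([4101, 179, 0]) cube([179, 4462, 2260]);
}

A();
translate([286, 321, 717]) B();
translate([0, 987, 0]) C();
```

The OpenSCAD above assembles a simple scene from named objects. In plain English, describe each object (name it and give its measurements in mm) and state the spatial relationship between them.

A is a table: top 972 mm (x) × 697 mm (y), 46 mm thick, upper face at z = 717 mm, on four 56×56 mm square legs, each inset 54 mm from the nearest pair of top edges, running from z = 0 to the bottom of the top.

B is a straight ladder. Two 49×55 mm vertical rails, 2202 mm tall, stand 400 mm apart (outside-to-outside) with their front faces coplanar on the −y side. 7 rungs, each 55 mm deep and 21 mm tall, span between the inner faces of the rails, front faces flush with the rails. The lowest rung's underside is at z = 291 mm and rungs are spaced 291 mm apart (underside to underside).

C is a box-shaped house frame (walls only): outside footprint 4280×4820 mm, wall height 2260 mm, wall thickness 179 mm. The two y-facing walls run the full x-width; the two x-facing walls fit between the inner faces of the y-facing walls.

The ladder is on top of the table, centred. The house frame is on the floor beside the table on its +y side.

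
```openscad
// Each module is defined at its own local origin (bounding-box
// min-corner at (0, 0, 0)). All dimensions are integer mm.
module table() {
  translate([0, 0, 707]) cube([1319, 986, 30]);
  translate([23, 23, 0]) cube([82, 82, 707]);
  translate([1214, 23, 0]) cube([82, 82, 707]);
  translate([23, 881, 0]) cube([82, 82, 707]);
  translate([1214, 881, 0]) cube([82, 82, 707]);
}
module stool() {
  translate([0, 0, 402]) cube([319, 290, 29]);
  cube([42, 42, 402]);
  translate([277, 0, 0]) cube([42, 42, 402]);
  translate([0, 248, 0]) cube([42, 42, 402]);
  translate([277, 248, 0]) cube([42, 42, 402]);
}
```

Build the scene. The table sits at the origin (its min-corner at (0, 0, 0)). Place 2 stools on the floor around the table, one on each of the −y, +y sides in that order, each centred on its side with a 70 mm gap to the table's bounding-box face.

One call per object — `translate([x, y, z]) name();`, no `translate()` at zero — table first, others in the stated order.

table();
translate([500, -360, 0]) stool();
translate([500, 1056, 0]) stool();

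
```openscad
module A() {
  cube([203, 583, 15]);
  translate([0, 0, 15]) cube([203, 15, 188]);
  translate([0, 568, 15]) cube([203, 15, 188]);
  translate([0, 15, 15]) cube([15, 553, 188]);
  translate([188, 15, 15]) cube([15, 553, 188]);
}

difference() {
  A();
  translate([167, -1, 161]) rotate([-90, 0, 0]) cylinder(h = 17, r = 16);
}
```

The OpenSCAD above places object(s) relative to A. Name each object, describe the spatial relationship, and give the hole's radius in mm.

The subtracted cylinder has r = 16 mm.

A is an open box. The open box has a circular hole through its front wall. The hole's radius is 16 mm.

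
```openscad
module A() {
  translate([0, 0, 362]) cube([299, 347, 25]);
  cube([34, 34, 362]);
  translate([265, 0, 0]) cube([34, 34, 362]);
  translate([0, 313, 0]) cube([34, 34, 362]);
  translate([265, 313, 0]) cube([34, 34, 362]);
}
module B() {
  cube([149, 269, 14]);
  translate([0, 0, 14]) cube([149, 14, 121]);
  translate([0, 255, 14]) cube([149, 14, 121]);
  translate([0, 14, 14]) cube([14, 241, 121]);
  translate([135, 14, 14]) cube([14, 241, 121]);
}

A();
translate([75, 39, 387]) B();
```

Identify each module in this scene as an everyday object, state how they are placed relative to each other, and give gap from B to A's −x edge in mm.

The open box's min-x is at 75; the stool's min-x is 0; gap = 75 mm.

A is a stool. B is an open box. The open box is on top of the stool, centred. The gap from the open box to the stool's −x edge is 75 mm.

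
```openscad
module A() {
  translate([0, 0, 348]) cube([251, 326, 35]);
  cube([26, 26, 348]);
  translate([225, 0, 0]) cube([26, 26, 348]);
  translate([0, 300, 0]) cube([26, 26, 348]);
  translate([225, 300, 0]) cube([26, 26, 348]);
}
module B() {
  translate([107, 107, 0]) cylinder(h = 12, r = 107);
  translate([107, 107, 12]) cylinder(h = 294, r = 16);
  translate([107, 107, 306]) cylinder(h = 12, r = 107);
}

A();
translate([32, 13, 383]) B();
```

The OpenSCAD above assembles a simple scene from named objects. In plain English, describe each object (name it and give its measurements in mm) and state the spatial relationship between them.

A is a four-legged stool. The seat is 251×326 mm, 35 mm thick, top at z = 383 mm. It stands on four square legs, each 26×26 mm in cross-section, from z = 0 to the seat underside, each flush with a corner of the seat.

B is a spool: two coaxial disc flanges of radius 107 mm and thickness 12 mm, joined by a core cylinder of radius 16 mm and height 294 mm. The lower flange rests on z = 0 and the three cylinders share a vertical axis.

The spool is on top of the stool.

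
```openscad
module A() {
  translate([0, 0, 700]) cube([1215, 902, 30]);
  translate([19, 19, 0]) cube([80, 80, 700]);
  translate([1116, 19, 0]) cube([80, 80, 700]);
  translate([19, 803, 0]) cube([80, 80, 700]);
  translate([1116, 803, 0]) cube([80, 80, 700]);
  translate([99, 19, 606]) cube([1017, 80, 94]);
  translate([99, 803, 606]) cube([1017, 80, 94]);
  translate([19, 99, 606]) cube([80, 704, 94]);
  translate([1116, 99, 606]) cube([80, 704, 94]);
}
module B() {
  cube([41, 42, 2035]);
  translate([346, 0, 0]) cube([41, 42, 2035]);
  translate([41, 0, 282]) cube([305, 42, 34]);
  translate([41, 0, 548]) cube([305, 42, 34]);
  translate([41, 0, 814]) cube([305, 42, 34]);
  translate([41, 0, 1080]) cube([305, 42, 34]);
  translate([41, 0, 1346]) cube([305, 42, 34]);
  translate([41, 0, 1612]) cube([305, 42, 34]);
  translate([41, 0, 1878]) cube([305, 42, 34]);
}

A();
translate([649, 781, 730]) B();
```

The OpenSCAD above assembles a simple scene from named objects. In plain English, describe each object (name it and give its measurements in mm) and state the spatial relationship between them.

A is a rectangular dining table. The top is 1215×902×30 mm with its upper surface at z = 730 mm. It stands on four 80×80 mm square legs, each inset 19 mm from the nearest pair of top edges, running from the floor to the underside of the top. Four apron rails, 80 mm thick and 94 mm tall, run between adjacent legs with their top edges flush with the underside of the top and their outer faces flush with the legs' outer faces.

B is a wooden ladder with two side rails of 41×42 mm section and 2035 mm height, set 387 mm apart overall. Between them run 7 rectangular rungs (42 mm deep, 34 mm thick), front faces flush with the rails' −y face. The bottom of the first rung is 282 mm above the floor and each subsequent rung is 266 mm higher than the one below.

The ladder is on top of the table.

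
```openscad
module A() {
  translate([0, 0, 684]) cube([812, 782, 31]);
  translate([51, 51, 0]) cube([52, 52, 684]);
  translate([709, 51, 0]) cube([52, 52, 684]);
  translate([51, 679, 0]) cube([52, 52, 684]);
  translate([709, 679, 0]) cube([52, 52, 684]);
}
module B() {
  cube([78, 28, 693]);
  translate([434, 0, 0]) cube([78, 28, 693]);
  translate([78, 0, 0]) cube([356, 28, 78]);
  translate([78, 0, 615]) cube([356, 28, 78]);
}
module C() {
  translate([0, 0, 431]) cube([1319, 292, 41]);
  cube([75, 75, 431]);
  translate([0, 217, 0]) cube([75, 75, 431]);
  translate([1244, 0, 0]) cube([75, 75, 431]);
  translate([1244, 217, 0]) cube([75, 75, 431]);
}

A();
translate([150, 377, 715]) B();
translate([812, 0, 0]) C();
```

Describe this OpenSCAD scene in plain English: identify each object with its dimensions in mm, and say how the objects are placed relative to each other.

A is a table: top 812 mm (x) × 782 mm (y), 31 mm thick, upper face at z = 715 mm, on four 52×52 mm square legs, each inset 51 mm from the nearest pair of top edges, running from z = 0 to the bottom of the top.

B is a rectangular picture frame lying in the x–z plane (depth along y). The opening is 356 mm wide (x) by 537 mm tall (z), surrounded by a border 78 mm wide on all four sides. The frame is 28 mm deep and is made of two full-height vertical stiles with two horizontal rails fitted between them.

C is a bench: a 1319×292 mm seat slab, 41 mm thick, top at z = 472 mm, on four 75×75 mm square legs flush with the seat corners and standing on z = 0.

The picture frame is on top of the table, centred. The bench is against the table's +x side, with their −y faces flush.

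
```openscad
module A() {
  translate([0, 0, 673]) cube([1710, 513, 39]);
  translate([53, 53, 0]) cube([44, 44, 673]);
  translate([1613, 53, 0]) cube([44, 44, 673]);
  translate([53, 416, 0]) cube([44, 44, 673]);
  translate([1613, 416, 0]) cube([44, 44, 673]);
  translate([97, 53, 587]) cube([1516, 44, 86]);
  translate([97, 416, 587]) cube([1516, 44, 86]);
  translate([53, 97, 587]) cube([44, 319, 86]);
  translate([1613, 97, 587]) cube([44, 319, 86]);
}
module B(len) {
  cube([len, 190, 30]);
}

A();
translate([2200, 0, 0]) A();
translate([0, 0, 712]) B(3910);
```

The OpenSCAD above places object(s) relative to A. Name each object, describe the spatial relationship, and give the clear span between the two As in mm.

A is a table. B is a beam. A beam spans the tops of two tables. The clear span between the two tables is 490 mm.

Second table starts at x = 2200; first ends at x = 1710; clear span = 2200 − 1710 = 490 mm.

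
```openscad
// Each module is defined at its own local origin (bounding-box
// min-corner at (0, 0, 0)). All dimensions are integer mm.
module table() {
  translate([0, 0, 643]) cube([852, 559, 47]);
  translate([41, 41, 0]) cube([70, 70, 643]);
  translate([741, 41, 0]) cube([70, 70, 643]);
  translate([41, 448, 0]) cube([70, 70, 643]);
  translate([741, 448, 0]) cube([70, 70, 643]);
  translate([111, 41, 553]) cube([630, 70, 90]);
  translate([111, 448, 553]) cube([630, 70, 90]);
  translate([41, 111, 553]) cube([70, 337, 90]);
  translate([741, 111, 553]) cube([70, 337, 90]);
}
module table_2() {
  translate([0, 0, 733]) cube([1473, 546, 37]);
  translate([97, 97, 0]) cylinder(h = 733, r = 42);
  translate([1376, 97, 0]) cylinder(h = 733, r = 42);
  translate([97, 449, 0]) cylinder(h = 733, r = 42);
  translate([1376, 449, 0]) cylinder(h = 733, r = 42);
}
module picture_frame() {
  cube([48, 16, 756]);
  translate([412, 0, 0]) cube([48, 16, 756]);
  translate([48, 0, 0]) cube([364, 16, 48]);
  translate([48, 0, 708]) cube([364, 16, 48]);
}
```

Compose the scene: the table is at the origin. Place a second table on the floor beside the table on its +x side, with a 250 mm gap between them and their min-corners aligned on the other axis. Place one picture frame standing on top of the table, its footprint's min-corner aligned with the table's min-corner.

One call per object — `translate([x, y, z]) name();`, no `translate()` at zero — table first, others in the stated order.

table();
translate([1102, 0, 0]) table_2();
translate([0, 0, 690]) picture_frame();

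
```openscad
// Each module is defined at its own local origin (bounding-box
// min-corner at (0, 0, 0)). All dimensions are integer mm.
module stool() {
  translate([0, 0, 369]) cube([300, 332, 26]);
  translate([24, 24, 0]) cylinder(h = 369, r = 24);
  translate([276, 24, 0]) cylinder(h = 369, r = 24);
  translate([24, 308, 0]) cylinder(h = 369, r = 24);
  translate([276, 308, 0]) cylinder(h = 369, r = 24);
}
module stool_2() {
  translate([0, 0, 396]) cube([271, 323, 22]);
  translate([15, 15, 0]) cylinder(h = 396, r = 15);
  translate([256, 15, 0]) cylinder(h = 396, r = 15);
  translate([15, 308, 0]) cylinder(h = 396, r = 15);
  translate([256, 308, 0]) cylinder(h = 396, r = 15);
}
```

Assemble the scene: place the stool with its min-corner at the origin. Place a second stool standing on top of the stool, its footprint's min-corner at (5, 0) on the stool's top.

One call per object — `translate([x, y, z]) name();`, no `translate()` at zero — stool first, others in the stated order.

stool();
translate([5, 0, 395]) stool_2();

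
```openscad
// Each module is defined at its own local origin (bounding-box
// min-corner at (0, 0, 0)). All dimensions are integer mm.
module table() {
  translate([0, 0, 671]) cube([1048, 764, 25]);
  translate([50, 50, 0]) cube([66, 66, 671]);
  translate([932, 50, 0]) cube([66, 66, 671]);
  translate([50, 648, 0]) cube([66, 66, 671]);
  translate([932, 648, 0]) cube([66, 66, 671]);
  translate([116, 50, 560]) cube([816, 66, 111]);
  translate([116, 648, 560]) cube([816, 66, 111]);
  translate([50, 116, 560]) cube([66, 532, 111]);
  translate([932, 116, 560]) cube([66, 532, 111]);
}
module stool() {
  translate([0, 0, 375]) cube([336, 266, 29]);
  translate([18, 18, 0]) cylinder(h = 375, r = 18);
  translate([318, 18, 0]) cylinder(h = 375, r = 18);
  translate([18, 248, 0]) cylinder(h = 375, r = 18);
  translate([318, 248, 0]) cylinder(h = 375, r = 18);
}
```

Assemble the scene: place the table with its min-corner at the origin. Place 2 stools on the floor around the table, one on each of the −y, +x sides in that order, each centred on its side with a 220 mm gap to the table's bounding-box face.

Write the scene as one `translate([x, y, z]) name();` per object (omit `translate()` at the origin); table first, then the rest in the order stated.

table();
translate([356, -486, 0]) stool();
translate([1268, 249, 0]) stool();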